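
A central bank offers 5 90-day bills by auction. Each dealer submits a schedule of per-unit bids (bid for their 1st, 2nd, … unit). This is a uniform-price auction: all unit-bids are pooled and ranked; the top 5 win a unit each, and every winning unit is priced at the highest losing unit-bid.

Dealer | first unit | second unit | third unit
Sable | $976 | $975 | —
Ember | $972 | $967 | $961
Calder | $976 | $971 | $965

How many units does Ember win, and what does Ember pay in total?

Pooled unit-bids ranked (top 5): 976 (Sable-1), 976 (Calder-1), 975 (Sable-2), 972 (Ember-1), 971 (Calder-2)
Highest rejected unit-bid = $967.
Ember wins 1 unit(s) at $967 each.

Ember: 1 unit, pays $967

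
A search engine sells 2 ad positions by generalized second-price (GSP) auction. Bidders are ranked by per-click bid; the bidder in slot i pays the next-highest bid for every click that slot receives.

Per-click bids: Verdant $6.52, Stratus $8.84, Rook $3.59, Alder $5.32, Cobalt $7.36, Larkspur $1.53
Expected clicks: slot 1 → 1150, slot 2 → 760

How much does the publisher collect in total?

Total revenue: $13419.20

Per-click bids in order: $8.84 (Stratus) > $7.36 (Cobalt) > $6.52 (Verdant) > …
Slot 1: Stratus pays $7.36 × 1150 = $8464.00
Slot 2: Cobalt pays $6.52 × 760 = $4955.20
Total = $13419.20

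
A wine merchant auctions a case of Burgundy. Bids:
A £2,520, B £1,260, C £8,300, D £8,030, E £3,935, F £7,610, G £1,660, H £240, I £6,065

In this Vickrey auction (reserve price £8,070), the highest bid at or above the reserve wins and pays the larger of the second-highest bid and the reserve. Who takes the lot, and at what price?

Bids ranked: 8,300 (C) > 8,030 (D) > 7,610 (F) > 6,065 (I) > 3,935 (E) > 2,520 (A) > …
Highest eligible bid: C at £8,300.
Second-highest bid £8,030 is below the reserve £8,070, so the reserve binds → payment £8,070.

C pays £8,070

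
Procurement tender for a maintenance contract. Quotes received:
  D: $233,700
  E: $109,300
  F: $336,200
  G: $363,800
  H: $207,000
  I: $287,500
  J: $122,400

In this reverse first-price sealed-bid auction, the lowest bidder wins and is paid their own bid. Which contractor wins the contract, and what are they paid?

Bids ranked: 109,300 (E) < 122,400 (J) < 207,000 (H) < 233,700 (D) < 287,500 (I) < 336,200 (F) < …
E is lowest → is paid own bid, $109,300.

E is paid $109,300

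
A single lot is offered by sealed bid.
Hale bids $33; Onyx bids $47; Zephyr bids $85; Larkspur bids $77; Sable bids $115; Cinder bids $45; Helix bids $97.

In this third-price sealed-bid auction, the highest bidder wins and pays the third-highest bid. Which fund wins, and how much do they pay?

Sable pays $85

Bids in order: 115 (Sable) > 97 (Helix) > 85 (Zephyr) > 77 (Larkspur) > 47 (Onyx) > 45 (Cinder) > …
Sable is highest; pays the third-highest bid, $85.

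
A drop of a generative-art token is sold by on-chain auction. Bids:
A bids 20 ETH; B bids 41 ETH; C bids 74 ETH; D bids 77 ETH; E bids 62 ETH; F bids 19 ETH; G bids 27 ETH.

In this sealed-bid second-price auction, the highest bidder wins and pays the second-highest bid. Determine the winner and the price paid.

Sealed-bid second-price auction: the highest bidder wins and pays the second-highest bid.
Sorting bids: 77 (D) > 74 (C) > 62 (E) > 41 (B) > 27 (G) > 20 (A) > …
D is highest; pays the second-highest bid, 74 ETH.

D pays 74 ETH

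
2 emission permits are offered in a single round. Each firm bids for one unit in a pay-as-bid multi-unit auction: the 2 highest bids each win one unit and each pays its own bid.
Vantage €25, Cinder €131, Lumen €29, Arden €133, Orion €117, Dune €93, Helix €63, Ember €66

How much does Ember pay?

Ember pays €0

Bids ranked high→low: 133 (Arden), 131 (Cinder), 117 (Orion), 93 (Dune), …
The 2 highest are Arden, Cinder.
Ember does not win → €0.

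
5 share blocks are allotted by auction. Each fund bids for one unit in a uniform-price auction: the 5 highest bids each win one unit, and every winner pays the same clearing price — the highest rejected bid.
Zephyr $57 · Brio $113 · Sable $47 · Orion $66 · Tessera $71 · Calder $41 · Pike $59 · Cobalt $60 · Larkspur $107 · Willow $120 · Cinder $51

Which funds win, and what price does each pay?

Willow, Brio, Larkspur, Tessera, Orion; each pays $60

Sorting: 120 (Willow), 113 (Brio), 107 (Larkspur), 71 (Tessera), 66 (Orion), 60 (Cobalt), 59 (Pike), …
Winners (5 units): Willow, Brio, Larkspur, Tessera, Orion.
First losing bid is Cobalt's $60, which sets the uniform price.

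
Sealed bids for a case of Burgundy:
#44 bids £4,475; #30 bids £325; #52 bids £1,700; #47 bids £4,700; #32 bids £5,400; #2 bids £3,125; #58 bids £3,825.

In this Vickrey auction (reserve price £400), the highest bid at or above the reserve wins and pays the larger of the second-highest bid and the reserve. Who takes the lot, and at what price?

#32 pays £4,700

Bids ranked: 5,400 (#32) > 4,700 (#47) > 4,475 (#44) > 3,825 (#58) > 3,125 (#2) > 1,700 (#52) > …
#32 has the top bid at or above the reserve (£5,400).
Second-highest bid £4,700 exceeds the reserve £400 → payment £4,700.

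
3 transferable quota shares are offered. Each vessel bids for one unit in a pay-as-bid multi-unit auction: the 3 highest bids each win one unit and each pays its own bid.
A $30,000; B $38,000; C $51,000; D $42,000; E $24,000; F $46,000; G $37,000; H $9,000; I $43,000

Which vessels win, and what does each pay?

C $51,000, F $46,000, I $43,000

Sorting: 51,000 (C), 46,000 (F), 43,000 (I), 42,000 (D), 38,000 (B), …
Top 3: C, F, I.
Each winner pays its own bid: C $51,000, F $46,000, I $43,000.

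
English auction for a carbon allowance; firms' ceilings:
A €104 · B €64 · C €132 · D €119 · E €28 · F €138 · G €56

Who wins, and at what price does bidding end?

Rule: the price rises until one bidder remains; the winner pays the price at which the last rival dropped out.
Limits in order: 138 (F) > 132 (C) > 119 (D) > 104 (A) > 64 (B) > 56 (G) > …
Bidding ends when C exits at €132; F takes it.

F wins at €132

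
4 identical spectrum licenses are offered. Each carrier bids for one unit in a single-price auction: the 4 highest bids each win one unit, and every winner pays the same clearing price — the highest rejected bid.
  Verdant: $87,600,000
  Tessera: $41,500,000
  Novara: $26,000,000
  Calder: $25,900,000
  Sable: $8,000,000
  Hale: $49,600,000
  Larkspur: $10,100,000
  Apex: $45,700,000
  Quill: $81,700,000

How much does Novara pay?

Novara pays $0

Bids ranked high→low: 87,600,000 (Verdant), 81,700,000 (Quill), 49,600,000 (Hale), 45,700,000 (Apex), 41,500,000 (Tessera), 26,000,000 (Novara), …
Top 4: Verdant, Quill, Hale, Apex.
First losing bid is Tessera's $41,500,000, which sets the uniform price.
Novara does not win → pays $0.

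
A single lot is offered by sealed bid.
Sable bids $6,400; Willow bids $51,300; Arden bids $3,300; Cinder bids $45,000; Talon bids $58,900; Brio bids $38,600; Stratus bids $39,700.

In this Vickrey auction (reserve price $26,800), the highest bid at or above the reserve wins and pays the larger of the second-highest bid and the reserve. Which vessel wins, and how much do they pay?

Talon pays $51,300

Bids ranked: 58,900 (Talon) > 51,300 (Willow) > 45,000 (Cinder) > 39,700 (Stratus) > 38,600 (Brio) > 6,400 (Sable) > …
Highest eligible bid: Talon at $58,900.
Second-highest bid $51,300 exceeds the reserve $26,800 → payment $51,300.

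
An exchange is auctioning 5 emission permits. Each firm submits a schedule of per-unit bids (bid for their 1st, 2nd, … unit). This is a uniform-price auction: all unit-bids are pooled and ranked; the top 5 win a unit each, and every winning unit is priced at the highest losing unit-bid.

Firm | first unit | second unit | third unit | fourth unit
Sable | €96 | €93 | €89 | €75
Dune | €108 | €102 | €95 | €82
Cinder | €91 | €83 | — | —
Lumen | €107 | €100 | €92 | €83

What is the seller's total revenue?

Total revenue: €475

Merging the schedules and taking the best 5: 108 (Dune-1), 107 (Lumen-1), 102 (Dune-2), 100 (Lumen-2), 96 (Sable-1)
Highest rejected unit-bid = €95.
Allocation: Dune 2, Lumen 2, Sable 1. Every unit priced at €95.
Revenue = 5 × 95 = €475.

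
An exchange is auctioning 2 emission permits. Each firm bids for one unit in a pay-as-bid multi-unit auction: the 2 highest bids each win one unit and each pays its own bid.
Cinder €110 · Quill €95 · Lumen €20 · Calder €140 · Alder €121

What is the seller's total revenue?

Total revenue: €261

Ordering the bids: 140 (Calder), 121 (Alder), 110 (Cinder), 95 (Quill), …
The 2 highest are Calder, Alder.
Total revenue = 140 + 121 = €261.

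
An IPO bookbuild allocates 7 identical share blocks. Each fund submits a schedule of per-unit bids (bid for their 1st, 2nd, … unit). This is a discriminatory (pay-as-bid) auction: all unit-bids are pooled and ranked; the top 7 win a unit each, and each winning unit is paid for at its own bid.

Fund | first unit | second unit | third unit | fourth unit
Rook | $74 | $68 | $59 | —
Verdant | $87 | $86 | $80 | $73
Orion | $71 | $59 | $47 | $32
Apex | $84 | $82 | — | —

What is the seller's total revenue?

Total revenue: $566

Pooled unit-bids ranked (top 7): 87 (Verdant-1), 86 (Verdant-2), 84 (Apex-1), 82 (Apex-2), 80 (Verdant-3), 74 (Rook-1), 73 (Verdant-4)
Next rejected bid: $71 (not a price — pay-as-bid).
Each winning unit pays its own bid.
Revenue = 87 + 86 + 84 + 82 + 80 + 74 + 73 = $566.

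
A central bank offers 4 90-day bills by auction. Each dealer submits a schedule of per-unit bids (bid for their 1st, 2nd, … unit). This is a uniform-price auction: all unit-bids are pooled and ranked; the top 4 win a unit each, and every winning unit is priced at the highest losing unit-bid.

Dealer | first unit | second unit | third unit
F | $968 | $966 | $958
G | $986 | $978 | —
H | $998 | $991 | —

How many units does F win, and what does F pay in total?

All unit-bids, highest first — top 4: 998 (H-1), 991 (H-2), 986 (G-1), 978 (G-2)
The (k+1)-th unit-bid is $968.
F wins 0 unit(s) at $968 each.

F: 0 units, pays $0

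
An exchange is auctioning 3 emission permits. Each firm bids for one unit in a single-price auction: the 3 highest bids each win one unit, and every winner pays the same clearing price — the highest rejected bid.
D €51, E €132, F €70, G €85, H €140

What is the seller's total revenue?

Bids ranked high→low: 140 (H), 132 (E), 85 (G), 70 (F), 51 (D)
Winners (3 units): H, E, G.
First losing bid is F's €70, which sets the uniform price.
Total revenue = 3 × €70 = €210.

Total revenue: €210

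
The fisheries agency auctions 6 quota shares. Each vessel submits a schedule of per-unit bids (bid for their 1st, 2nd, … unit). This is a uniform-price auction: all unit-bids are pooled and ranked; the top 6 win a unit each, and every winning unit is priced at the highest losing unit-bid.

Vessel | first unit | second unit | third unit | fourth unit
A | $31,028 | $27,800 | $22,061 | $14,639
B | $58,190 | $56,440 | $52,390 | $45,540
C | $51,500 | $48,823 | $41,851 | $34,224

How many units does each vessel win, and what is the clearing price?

B 4, C 2; clearing price $41,851

All unit-bids, highest first — top 6: 58,190 (B-1), 56,440 (B-2), 52,390 (B-3), 51,500 (C-1), 48,823 (C-2), 45,540 (B-4)
Highest rejected unit-bid = $41,851.
Allocation: B 4, C 2.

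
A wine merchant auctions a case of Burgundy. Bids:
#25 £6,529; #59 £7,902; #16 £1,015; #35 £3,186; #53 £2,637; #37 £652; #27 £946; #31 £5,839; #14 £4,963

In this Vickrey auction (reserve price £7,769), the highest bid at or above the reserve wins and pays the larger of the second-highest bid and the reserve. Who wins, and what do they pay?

#59 pays £7,769

Bids in order: 7,902 (#59) > 6,529 (#25) > 5,839 (#31) > 4,963 (#14) > 3,186 (#35) > 2,637 (#53) > …
#59 has the top bid at or above the reserve (£7,902).
Second-highest bid £6,529 is below the reserve £7,769, so the reserve binds → payment £7,769.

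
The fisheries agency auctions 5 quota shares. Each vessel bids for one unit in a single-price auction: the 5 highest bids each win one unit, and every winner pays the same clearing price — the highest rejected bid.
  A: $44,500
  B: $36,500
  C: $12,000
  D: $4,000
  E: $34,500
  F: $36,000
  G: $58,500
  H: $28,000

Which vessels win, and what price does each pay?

G, A, B, F, E; each pays $28,000

Sorting: 58,500 (G), 44,500 (A), 36,500 (B), 36,000 (F), 34,500 (E), 28,000 (H), 12,000 (C), …
Winners (5 units): G, A, B, F, E.
First losing bid is H's $28,000, which sets the uniform price.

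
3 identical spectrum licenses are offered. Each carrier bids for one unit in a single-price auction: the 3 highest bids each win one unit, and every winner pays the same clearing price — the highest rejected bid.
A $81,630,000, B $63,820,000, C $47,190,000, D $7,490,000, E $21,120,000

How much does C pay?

C pays $21,120,000

Sorting: 81,630,000 (A), 63,820,000 (B), 47,190,000 (C), 21,120,000 (E), 7,490,000 (D)
Winners (3 units): A, B, C.
First losing bid is E's $21,120,000, which sets the uniform price.
C wins → pays $21,120,000.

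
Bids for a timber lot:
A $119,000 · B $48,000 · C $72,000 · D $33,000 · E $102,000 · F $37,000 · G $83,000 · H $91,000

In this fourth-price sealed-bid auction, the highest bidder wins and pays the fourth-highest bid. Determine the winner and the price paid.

Bids in order: 119,000 (A) > 102,000 (E) > 91,000 (H) > 83,000 (G) > 72,000 (C) > 48,000 (B) > …
A wins; payment is bid #4 in the ranking = $83,000.

A pays $83,000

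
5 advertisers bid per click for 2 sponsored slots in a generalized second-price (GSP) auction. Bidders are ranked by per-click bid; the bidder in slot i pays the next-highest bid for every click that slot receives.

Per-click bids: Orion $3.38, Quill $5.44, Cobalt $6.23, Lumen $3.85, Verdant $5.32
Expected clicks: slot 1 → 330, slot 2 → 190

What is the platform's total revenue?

Total revenue: $2806.00

Sorting advertisers: $6.23 (Cobalt) > $5.44 (Quill) > $5.32 (Verdant) > …
Slot 1: Cobalt pays $5.44 × 330 = $1795.20
Slot 2: Quill pays $5.32 × 190 = $1010.80
Total = $2806.00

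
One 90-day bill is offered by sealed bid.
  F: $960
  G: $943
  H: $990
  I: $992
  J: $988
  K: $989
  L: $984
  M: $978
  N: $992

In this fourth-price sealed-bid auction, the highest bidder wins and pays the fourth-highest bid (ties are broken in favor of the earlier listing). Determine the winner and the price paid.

I pays $989

Bids ranked: 992 (I) > 992 (N) > 990 (H) > 989 (K) > 988 (J) > 984 (L) > …
I and N tie at $992; tie-break gives it to I.
I is highest; pays the fourth-highest bid, $989.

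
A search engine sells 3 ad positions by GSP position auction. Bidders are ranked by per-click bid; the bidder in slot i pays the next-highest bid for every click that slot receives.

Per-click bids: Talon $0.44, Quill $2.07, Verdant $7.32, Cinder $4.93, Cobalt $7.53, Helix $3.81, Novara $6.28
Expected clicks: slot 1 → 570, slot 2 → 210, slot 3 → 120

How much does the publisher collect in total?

Total revenue: $6082.80

Per-click bids in order: $7.53 (Cobalt) > $7.32 (Verdant) > $6.28 (Novara) > $4.93 (Cinder) > …
Slot 1: Cobalt pays $7.32 × 570 = $4172.40
Slot 2: Verdant pays $6.28 × 210 = $1318.80
Slot 3: Novara pays $4.93 × 120 = $591.60
Total = $6082.80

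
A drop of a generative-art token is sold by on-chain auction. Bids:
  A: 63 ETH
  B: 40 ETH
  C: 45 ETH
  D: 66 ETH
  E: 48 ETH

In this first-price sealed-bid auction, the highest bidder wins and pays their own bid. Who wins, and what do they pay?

First-price sealed-bid auction: the highest bidder wins and pays their own bid.
Sorting bids: 66 (D) > 63 (A) > 48 (E) > 45 (C) > 40 (B)
D is highest → pays own bid, 66 ETH.

D pays 66 ETH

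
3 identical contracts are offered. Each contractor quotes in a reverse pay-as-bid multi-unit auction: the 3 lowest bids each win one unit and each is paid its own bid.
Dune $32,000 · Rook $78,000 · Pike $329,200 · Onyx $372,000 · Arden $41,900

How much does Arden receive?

Sorting: 32,000 (Dune), 41,900 (Arden), 78,000 (Rook), 329,200 (Pike), 372,000 (Onyx)
The 3 lowest are Dune, Arden, Rook.
Arden wins → own bid $41,900.

Arden is paid $41,900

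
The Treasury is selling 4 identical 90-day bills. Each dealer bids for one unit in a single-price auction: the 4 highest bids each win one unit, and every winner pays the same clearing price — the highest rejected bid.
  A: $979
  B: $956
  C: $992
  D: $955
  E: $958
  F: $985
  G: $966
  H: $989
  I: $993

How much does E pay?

E pays $0

Ordering the bids: 993 (I), 992 (C), 989 (H), 985 (F), 979 (A), 966 (G), …
Winners (4 units): I, C, H, F.
Clearing price = highest rejected bid = $979.
E does not win → pays $0.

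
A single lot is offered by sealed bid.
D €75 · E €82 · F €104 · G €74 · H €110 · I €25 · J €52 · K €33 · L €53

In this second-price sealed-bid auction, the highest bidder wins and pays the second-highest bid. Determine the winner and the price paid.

H pays €104

Bids in order: 110 (H) > 104 (F) > 82 (E) > 75 (D) > 74 (G) > 53 (L) > …
H is highest; pays the second-highest bid, €104.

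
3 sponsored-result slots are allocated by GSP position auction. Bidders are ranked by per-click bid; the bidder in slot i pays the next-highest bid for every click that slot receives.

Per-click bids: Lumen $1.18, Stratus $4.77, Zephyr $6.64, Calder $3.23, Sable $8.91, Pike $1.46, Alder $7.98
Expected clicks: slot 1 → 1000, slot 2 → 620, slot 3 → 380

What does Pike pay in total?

Per-click bids in order: $8.91 (Sable) > $7.98 (Alder) > $6.64 (Zephyr) > $4.77 (Stratus) > …
Pike ranks below slot 3 → no slot, pays nothing.

Pike pays $0.00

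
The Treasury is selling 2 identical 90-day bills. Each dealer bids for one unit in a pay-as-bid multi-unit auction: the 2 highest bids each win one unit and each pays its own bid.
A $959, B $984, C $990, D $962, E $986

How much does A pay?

A pays $0

Sorting: 990 (C), 986 (E), 984 (B), 962 (D), …
Winners (2 units): C, E.
A does not win → $0.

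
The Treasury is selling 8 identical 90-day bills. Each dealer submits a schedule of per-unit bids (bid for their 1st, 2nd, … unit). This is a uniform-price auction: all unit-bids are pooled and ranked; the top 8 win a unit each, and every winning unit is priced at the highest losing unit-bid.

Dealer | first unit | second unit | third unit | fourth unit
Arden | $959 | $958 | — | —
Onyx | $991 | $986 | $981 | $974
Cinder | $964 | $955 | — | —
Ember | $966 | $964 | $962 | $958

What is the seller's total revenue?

Pooled unit-bids ranked (top 8): 991 (Onyx-1), 986 (Onyx-2), 981 (Onyx-3), 974 (Onyx-4), 966 (Ember-1), 964 (Cinder-1), 964 (Ember-2), 962 (Ember-3)
The (k+1)-th unit-bid is $959.
Allocation: Cinder 1, Ember 3, Onyx 4. Every unit priced at $959.
Revenue = 8 × 959 = $7,672.

Total revenue: $7,672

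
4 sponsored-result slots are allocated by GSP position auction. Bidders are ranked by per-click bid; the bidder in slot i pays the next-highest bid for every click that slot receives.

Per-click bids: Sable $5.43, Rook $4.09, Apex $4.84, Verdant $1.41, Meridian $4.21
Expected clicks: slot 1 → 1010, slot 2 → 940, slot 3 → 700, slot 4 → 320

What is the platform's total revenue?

Ranked by bid: $5.43 (Sable) > $4.84 (Apex) > $4.21 (Meridian) > $4.09 (Rook) > $1.41 (Verdant)
Slot 1: Sable pays $4.84 × 1010 = $4888.40
Slot 2: Apex pays $4.21 × 940 = $3957.40
Slot 3: Meridian pays $4.09 × 700 = $2863.00
Slot 4: Rook pays $1.41 × 320 = $451.20
Total = $12160.00

Total revenue: $12160.00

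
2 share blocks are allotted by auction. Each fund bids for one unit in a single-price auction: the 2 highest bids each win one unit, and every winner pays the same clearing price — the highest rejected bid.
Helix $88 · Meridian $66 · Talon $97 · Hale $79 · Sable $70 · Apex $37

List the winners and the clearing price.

Bids ranked high→low: 97 (Talon), 88 (Helix), 79 (Hale), 70 (Sable), …
Top 2: Talon, Helix.
First losing bid is Hale's $79, which sets the uniform price.

Talon, Helix; each pays $79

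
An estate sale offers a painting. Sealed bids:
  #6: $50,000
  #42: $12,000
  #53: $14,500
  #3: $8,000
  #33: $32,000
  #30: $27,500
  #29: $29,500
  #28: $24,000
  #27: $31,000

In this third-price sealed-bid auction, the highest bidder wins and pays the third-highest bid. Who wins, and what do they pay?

Rule: the highest bidder wins and pays the third-highest bid.
Bids ranked: 50,000 (#6) > 32,000 (#33) > 31,000 (#27) > 29,500 (#29) > 27,500 (#30) > 24,000 (#28) > …
#6 is highest; pays the third-highest bid, $31,000.

#6 pays $31,000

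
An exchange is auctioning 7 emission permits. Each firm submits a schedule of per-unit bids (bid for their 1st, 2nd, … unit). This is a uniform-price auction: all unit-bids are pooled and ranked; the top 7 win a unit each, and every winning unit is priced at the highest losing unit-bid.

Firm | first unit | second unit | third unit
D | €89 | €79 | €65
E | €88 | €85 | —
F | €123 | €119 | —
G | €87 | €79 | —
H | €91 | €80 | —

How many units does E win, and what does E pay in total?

Merging the schedules and taking the best 7: 123 (F-1), 119 (F-2), 91 (H-1), 89 (D-1), 88 (E-1), 87 (G-1), 85 (E-2)
The (k+1)-th unit-bid is €80.
E wins 2 unit(s) at €80 each.

E: 2 units, pays €160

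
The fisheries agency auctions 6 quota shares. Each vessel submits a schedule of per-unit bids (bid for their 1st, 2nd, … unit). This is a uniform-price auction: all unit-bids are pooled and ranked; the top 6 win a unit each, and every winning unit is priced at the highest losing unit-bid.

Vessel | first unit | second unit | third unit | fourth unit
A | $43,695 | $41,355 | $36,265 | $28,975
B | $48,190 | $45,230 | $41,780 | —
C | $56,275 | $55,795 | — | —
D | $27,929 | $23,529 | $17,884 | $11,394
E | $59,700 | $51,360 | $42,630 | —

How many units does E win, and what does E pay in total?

All unit-bids, highest first — top 6: 59,700 (E-1), 56,275 (C-1), 55,795 (C-2), 51,360 (E-2), 48,190 (B-1), 45,230 (B-2)
First bid not allocated: $43,695.
E wins 2 unit(s) at $43,695 each.

E: 2 units, pays $87,390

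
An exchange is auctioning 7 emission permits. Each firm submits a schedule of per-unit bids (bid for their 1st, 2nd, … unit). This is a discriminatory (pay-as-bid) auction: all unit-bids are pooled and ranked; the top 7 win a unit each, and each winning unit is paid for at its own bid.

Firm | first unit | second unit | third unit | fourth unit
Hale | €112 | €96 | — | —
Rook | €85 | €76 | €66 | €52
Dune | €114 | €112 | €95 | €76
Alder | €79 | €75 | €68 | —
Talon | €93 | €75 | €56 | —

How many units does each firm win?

Pooled unit-bids ranked (top 7): 114 (Dune-1), 112 (Hale-1), 112 (Dune-2), 96 (Hale-2), 95 (Dune-3), 93 (Talon-1), 85 (Rook-1)
Next rejected bid: €79 (not a price — pay-as-bid).
Allocation: Dune 3, Hale 2, Rook 1, Talon 1.

Dune 3, Hale 2, Rook 1, Talon 1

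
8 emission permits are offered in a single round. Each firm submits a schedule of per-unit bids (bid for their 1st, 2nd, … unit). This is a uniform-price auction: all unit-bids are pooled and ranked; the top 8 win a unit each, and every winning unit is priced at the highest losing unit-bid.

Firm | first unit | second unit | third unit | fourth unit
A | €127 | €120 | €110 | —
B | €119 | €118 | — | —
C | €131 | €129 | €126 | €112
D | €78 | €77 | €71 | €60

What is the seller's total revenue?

Total revenue: €880

Pooled unit-bids ranked (top 8): 131 (C-1), 129 (C-2), 127 (A-1), 126 (C-3), 120 (A-2), 119 (B-1), 118 (B-2), 112 (C-4)
First bid not allocated: €110.
Allocation: A 2, B 2, C 4. Every unit priced at €110.
Revenue = 8 × 110 = €880.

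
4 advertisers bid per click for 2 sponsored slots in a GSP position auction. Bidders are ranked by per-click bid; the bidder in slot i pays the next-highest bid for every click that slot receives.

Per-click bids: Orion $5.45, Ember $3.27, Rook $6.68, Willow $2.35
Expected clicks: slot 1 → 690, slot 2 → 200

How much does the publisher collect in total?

Total revenue: $4414.50

Ranked by bid: $6.68 (Rook) > $5.45 (Orion) > $3.27 (Ember) > …
Slot 1: Rook pays $5.45 × 690 = $3760.50
Slot 2: Orion pays $3.27 × 200 = $654.00
Total = $4414.50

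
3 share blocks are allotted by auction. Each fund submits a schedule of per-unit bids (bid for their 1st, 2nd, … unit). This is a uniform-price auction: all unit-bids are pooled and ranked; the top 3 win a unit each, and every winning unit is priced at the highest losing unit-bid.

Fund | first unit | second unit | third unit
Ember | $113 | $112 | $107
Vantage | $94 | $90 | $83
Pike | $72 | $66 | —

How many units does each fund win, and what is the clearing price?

All unit-bids, highest first — top 3: 113 (Ember-1), 112 (Ember-2), 107 (Ember-3)
First bid not allocated: $94.
Allocation: Ember 3.

Ember 3; clearing price $94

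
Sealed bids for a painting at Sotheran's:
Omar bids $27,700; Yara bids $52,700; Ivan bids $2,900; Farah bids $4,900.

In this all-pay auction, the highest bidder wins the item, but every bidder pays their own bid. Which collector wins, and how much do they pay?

Yara pays $52,700

Bids ranked: 52,700 (Yara) > 27,700 (Omar) > 4,900 (Farah) > 2,900 (Ivan)
Yara is highest and takes the item; every bidder forfeits their bid.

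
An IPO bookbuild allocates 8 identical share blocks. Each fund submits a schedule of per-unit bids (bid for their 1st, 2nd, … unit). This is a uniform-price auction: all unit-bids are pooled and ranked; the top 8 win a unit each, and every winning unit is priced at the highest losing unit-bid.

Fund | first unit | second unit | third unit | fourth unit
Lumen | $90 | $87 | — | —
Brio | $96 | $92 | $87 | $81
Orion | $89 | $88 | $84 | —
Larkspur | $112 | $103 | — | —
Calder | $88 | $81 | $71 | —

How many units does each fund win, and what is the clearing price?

Pooled unit-bids ranked (top 8): 112 (Larkspur-1), 103 (Larkspur-2), 96 (Brio-1), 92 (Brio-2), 90 (Lumen-1), 89 (Orion-1), 88 (Orion-2), 88 (Calder-1)
Highest rejected unit-bid = $87.
Allocation: Brio 2, Calder 1, Larkspur 2, Lumen 1, Orion 2.

Brio 2, Calder 1, Larkspur 2, Lumen 1, Orion 2; clearing price $87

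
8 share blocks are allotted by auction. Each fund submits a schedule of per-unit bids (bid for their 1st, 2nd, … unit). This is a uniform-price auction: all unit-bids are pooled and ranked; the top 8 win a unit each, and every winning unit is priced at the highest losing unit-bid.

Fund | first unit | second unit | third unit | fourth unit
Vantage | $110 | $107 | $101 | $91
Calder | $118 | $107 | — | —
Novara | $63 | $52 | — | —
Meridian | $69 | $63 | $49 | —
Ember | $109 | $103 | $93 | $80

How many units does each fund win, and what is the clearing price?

All unit-bids, highest first — top 8: 118 (Calder-1), 110 (Vantage-1), 109 (Ember-1), 107 (Vantage-2), 107 (Calder-2), 103 (Ember-2), 101 (Vantage-3), 93 (Ember-3)
First bid not allocated: $91.
Allocation: Calder 2, Ember 3, Vantage 3.

Calder 2, Ember 3, Vantage 3; clearing price $91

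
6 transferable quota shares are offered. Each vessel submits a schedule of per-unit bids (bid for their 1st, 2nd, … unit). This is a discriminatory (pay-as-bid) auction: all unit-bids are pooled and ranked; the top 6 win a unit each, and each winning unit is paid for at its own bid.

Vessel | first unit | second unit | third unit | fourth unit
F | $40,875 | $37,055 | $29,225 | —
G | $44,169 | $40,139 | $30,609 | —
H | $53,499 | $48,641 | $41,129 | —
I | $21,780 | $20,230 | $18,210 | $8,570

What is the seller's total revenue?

Pooled unit-bids ranked (top 6): 53,499 (H-1), 48,641 (H-2), 44,169 (G-1), 41,129 (H-3), 40,875 (F-1), 40,139 (G-2)
Next rejected bid: $37,055 (not a price — pay-as-bid).
Each winning unit pays its own bid.
Revenue = 53,499 + 48,641 + 44,169 + 41,129 + 40,875 + 40,139 = $268,452.

Total revenue: $268,452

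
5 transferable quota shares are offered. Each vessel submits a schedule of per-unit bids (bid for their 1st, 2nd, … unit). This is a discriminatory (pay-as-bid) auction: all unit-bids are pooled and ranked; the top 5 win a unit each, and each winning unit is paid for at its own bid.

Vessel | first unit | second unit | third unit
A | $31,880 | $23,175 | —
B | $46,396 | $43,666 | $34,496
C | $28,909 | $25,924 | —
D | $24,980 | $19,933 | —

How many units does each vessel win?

A 1, B 3, C 1

Pooled unit-bids ranked (top 5): 46,396 (B-1), 43,666 (B-2), 34,496 (B-3), 31,880 (A-1), 28,909 (C-1)
Next rejected bid: $25,924 (not a price — pay-as-bid).
Allocation: A 1, B 3, C 1.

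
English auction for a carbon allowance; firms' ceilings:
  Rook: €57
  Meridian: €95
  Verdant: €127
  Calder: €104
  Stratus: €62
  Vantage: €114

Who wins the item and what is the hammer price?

Rule: the price rises until one bidder remains; the winner pays the price at which the last rival dropped out.
Sorting limits: 127 (Verdant) > 114 (Vantage) > 104 (Calder) > 95 (Meridian) > 62 (Stratus) > 57 (Rook)
Bidding ends when Vantage exits at €114; Verdant takes it.

Verdant wins at €114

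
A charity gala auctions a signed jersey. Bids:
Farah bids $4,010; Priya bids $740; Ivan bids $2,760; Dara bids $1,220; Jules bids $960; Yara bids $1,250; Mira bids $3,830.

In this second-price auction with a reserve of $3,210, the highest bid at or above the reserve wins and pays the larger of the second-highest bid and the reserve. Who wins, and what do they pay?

Farah pays $3,830

Sorting bids: 4,010 (Farah) > 3,830 (Mira) > 2,760 (Ivan) > 1,250 (Yara) > 1,220 (Dara) > 960 (Jules) > …
Farah has the top bid at or above the reserve ($4,010).
Second-highest bid $3,830 exceeds the reserve $3,210 → payment $3,830.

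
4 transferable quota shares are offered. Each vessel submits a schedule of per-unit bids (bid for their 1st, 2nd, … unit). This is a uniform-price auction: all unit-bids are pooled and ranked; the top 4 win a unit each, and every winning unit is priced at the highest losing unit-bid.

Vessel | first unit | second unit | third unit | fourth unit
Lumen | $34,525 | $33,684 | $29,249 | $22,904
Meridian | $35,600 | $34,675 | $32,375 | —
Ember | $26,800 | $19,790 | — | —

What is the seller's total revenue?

Merging the schedules and taking the best 4: 35,600 (Meridian-1), 34,675 (Meridian-2), 34,525 (Lumen-1), 33,684 (Lumen-2)
Highest rejected unit-bid = $32,375.
Allocation: Lumen 2, Meridian 2. Every unit priced at $32,375.
Revenue = 4 × 32,375 = $129,500.

Total revenue: $129,500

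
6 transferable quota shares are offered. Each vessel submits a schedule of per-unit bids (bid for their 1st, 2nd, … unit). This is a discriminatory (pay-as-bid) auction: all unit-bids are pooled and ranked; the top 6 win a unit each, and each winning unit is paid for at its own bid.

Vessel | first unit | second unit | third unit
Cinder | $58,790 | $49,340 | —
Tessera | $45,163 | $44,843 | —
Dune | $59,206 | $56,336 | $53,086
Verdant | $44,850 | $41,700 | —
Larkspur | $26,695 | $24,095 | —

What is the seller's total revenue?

Total revenue: $321,921

All unit-bids, highest first — top 6: 59,206 (Dune-1), 58,790 (Cinder-1), 56,336 (Dune-2), 53,086 (Dune-3), 49,340 (Cinder-2), 45,163 (Tessera-1)
Next rejected bid: $44,850 (not a price — pay-as-bid).
Each winning unit pays its own bid.
Revenue = 59,206 + 58,790 + 56,336 + 53,086 + 49,340 + 45,163 = $321,921.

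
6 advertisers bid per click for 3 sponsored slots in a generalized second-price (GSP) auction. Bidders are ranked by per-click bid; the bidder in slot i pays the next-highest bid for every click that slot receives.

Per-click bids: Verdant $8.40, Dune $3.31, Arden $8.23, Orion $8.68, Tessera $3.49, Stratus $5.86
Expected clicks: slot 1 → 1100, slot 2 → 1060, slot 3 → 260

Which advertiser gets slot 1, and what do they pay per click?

Sorting advertisers: $8.68 (Orion) > $8.40 (Verdant) > $8.23 (Arden) > $5.86 (Stratus) > …
Slot 1 goes to the first-ranked bidder, Orion, who pays the next bid down: $8.40/click.

Orion; $8.40 per click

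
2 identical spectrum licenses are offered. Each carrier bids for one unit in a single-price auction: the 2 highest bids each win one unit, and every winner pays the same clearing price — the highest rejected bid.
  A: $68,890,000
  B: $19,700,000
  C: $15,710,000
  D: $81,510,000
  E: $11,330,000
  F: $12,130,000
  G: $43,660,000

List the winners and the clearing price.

Bids ranked high→low: 81,510,000 (D), 68,890,000 (A), 43,660,000 (G), 19,700,000 (B), …
Top 2: D, A.
First losing bid is G's $43,660,000, which sets the uniform price.

D, A; each pays $43,660,000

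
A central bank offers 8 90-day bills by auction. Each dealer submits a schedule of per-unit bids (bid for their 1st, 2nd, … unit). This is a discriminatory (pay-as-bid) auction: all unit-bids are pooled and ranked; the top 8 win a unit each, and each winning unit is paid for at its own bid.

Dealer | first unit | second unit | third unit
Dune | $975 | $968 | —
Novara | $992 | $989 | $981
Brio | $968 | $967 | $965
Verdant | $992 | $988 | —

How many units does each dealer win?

Brio 1, Dune 2, Novara 3, Verdant 2

Pooled unit-bids ranked (top 8): 992 (Novara-1), 992 (Verdant-1), 989 (Novara-2), 988 (Verdant-2), 981 (Novara-3), 975 (Dune-1), 968 (Dune-2), 968 (Brio-1)
Next rejected bid: $967 (not a price — pay-as-bid).
Allocation: Brio 1, Dune 2, Novara 3, Verdant 2.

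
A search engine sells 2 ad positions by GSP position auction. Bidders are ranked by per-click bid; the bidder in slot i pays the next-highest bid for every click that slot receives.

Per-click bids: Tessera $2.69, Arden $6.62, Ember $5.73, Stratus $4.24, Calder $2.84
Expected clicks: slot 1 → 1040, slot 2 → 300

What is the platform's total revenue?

Sorting advertisers: $6.62 (Arden) > $5.73 (Ember) > $4.24 (Stratus) > …
Slot 1: Arden pays $5.73 × 1040 = $5959.20
Slot 2: Ember pays $4.24 × 300 = $1272.00
Total = $7231.20

Total revenue: $7231.20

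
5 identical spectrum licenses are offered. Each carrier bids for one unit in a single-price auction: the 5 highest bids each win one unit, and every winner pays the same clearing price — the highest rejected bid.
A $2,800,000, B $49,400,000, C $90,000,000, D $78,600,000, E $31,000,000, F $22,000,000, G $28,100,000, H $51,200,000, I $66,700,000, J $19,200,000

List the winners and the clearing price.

Bids ranked high→low: 90,000,000 (C), 78,600,000 (D), 66,700,000 (I), 51,200,000 (H), 49,400,000 (B), 31,000,000 (E), 28,100,000 (G), …
The 5 highest are C, D, I, H, B.
Highest unsuccessful bid: $31,000,000 → clearing price.

C, D, I, H, B; each pays $31,000,000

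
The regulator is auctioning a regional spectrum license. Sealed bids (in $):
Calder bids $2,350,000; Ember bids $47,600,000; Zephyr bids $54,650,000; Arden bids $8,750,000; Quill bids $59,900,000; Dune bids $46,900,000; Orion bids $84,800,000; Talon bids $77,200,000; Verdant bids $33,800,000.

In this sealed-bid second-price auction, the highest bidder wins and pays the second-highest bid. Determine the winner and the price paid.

Sealed-bid second-price auction: the highest bidder wins and pays the second-highest bid.
Bids in order: 84,800,000 (Orion) > 77,200,000 (Talon) > 59,900,000 (Quill) > 54,650,000 (Zephyr) > 47,600,000 (Ember) > 46,900,000 (Dune) > …
Orion wins with the highest bid; price is set by the runner-up at $77,200,000.

Orion pays $77,200,000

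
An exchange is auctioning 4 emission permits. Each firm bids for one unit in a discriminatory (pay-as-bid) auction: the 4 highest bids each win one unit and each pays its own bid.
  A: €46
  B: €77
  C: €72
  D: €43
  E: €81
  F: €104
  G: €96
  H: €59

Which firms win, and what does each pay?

F €104, G €96, E €81, B €77

Ordering the bids: 104 (F), 96 (G), 81 (E), 77 (B), 72 (C), 59 (H), …
The 4 highest are F, G, E, B.
Each winner pays its own bid: F €104, G €96, E €81, B €77.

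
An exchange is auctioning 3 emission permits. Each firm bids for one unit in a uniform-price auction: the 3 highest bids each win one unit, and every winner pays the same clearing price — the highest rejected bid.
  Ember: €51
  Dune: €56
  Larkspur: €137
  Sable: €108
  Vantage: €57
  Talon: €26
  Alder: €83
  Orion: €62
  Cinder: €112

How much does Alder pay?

Alder pays €0

Sorting: 137 (Larkspur), 112 (Cinder), 108 (Sable), 83 (Alder), 62 (Orion), …
Winners (3 units): Larkspur, Cinder, Sable.
First losing bid is Alder's €83, which sets the uniform price.
Alder does not win → pays €0.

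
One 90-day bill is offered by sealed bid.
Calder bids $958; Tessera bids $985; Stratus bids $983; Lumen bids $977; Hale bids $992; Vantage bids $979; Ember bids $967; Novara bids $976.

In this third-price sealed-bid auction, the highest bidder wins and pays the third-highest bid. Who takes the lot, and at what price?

Bids in order: 992 (Hale) > 985 (Tessera) > 983 (Stratus) > 979 (Vantage) > 977 (Lumen) > 976 (Novara) > …
Hale wins; payment is bid #3 in the ranking = $983.

Hale pays $983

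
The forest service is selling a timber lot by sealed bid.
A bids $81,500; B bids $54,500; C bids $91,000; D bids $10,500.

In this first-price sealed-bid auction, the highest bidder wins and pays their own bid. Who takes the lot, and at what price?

C pays $91,000

Sorting bids: 91,000 (C) > 81,500 (A) > 54,500 (B) > 10,500 (D)
First-price: C pays what they bid, $91,000.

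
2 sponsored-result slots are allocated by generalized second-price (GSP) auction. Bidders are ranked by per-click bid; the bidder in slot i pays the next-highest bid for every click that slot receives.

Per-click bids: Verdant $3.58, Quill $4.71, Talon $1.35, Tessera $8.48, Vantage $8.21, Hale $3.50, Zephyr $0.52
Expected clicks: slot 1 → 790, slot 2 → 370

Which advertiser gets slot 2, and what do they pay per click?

Per-click bids in order: $8.48 (Tessera) > $8.21 (Vantage) > $4.71 (Quill) > …
Slot 2 goes to the second-ranked bidder, Vantage, who pays the next bid down: $4.71/click.

Vantage; $4.71 per click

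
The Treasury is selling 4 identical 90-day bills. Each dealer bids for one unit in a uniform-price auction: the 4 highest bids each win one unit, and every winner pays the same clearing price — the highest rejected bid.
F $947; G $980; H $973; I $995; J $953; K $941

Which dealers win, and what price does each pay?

Sorting: 995 (I), 980 (G), 973 (H), 953 (J), 947 (F), 941 (K)
The 4 highest are I, G, H, J.
Highest unsuccessful bid: $947 → clearing price.

I, G, H, J; each pays $947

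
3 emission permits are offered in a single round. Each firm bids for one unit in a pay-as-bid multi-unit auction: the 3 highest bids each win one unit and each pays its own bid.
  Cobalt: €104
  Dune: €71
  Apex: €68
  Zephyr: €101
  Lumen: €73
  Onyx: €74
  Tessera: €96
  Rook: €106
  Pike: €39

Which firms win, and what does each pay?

Bids ranked high→low: 106 (Rook), 104 (Cobalt), 101 (Zephyr), 96 (Tessera), 74 (Onyx), …
Winners (3 units): Rook, Cobalt, Zephyr.
Each winner pays its own bid: Rook €106, Cobalt €104, Zephyr €101.

Rook €106, Cobalt €104, Zephyr €101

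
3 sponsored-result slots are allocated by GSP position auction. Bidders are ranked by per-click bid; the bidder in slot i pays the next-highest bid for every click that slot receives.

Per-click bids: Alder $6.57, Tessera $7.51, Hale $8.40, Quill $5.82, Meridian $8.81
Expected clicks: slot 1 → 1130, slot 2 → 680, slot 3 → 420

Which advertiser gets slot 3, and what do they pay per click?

Tessera; $6.57 per click

Per-click bids in order: $8.81 (Meridian) > $8.40 (Hale) > $7.51 (Tessera) > $6.57 (Alder) > …
Slot 3 goes to the third-ranked bidder, Tessera, who pays the next bid down: $6.57/click.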